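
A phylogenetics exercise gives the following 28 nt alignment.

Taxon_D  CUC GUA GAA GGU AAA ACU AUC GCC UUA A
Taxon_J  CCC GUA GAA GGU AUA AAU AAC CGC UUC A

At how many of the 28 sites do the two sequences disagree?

7

Mismatches occur at site 2 (U↔C), site 14 (A↔U), site 17 (C↔A), site 20 (U↔A), site 22 (G↔C), site 23 (C↔G), site 27 (A↔C).
That gives 7 mismatches out of 28 aligned sites, so the Hamming distance is 7.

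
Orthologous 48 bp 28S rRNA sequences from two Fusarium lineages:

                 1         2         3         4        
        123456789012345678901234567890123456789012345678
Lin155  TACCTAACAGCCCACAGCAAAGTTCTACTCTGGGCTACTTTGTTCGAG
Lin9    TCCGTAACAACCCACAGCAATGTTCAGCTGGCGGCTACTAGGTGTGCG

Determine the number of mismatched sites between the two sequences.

14

Mismatches occur at site 2 (A/C), site 4 (C/G), site 10 (G/A), site 21 (A/T), site 26 (T/A), site 27 (A/G), site 30 (C/G), site 31 (T/G), site 32 (G/C), site 40 (T/A), site 41 (T/G), site 44 (T/G), site 45 (C/T), site 47 (A/C).
That gives 14 mismatches out of 48 aligned sites, so the Hamming distance is 14.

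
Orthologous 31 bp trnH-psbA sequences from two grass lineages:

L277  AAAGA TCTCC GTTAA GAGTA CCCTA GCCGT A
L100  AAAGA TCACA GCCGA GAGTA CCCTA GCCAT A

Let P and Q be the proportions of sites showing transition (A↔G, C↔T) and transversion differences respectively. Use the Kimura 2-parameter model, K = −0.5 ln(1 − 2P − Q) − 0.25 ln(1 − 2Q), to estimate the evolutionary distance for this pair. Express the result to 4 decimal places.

0.2293

The sequences differ at positions 8 (T/A, transversion), 10 (C/A, transversion), 12 (T/C, transition), 13 (T/C, transition), 14 (A/G, transition), 29 (G/A, transition).
Of the 6 differences, 4 transitions and 2 transversions over 31 sites: P = 4/31 = 0.129032, Q = 2/31 = 0.064516.
d = −0.5·ln(0.677420) − 0.25·ln(0.870968) = −0.5·(-0.389464) − 0.25·(-0.138150) = 0.2293.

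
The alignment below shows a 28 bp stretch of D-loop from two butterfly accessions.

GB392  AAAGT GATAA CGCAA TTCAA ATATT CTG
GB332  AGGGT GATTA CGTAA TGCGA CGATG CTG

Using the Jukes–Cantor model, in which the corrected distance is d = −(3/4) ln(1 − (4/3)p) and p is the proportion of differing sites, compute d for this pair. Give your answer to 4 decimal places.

Differing sites — 2:A/G; 3:A/G; 9:A/T; 13:C/T; 17:T/G; 19:A/G; 21:A/C; 22:T/G; 25:T/G.
p = 9/28 = 0.321429.
d = −0.75 · ln(1 − (4/3)·0.321429) = −0.75 · ln(0.571428) = −0.75 · (-0.559617) = 0.4197.

0.4197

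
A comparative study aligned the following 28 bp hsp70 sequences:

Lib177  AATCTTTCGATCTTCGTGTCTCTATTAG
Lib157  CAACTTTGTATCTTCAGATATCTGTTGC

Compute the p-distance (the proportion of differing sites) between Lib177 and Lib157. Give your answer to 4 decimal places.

0.3929

The sequences differ at positions 1 (A/C), 3 (T/A), 8 (C/G), 9 (G/T), 16 (G/A), 17 (T/G), 18 (G/A), 20 (C/A), 24 (A/G), 27 (A/G), 28 (G/C).
There are 11 differences over 28 sites, so p = 11/28 = 0.3929.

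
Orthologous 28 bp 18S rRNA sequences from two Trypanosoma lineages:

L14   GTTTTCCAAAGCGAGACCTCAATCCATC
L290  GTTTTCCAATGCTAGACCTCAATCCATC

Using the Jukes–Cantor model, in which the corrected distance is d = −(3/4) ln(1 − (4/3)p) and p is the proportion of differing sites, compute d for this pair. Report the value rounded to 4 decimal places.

Mismatches occur at site 10 (A→T), site 13 (G→T).
p = 2/28 = 0.071429.
d = −0.75 · ln(1 − (4/3)·0.071429) = −0.75 · ln(0.904761) = −0.75 · (-0.100084) = 0.0751.

0.0751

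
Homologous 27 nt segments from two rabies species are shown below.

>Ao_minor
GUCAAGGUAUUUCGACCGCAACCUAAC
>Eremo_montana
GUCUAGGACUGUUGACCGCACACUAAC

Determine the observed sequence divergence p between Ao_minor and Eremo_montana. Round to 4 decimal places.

The sequences differ at positions 4 (A/U), 8 (U/A), 9 (A/C), 11 (U/G), 13 (C/U), 21 (A/C), 22 (C/A).
There are 7 differences over 27 sites, so p = 7/27 = 0.2593.

0.2593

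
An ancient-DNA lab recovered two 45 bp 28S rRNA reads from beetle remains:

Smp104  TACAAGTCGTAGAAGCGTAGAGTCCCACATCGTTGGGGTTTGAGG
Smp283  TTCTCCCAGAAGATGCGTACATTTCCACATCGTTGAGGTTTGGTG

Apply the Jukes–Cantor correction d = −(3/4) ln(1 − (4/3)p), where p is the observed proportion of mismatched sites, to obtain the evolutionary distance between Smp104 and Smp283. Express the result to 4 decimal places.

Mismatches occur at site 2 (A/T), site 4 (A/T), site 5 (A/C), site 6 (G/C), site 7 (T/C), site 8 (C/A), site 10 (T/A), site 14 (A/T), site 20 (G/C), site 22 (G/T), site 24 (C/T), site 36 (G/A), site 43 (A/G), site 44 (G/T).
p = 14/45 = 0.311111.
d = −0.75 · ln(1 − (4/3)·0.311111) = −0.75 · ln(0.585185) = −0.75 · (-0.535827) = 0.4019.

0.4019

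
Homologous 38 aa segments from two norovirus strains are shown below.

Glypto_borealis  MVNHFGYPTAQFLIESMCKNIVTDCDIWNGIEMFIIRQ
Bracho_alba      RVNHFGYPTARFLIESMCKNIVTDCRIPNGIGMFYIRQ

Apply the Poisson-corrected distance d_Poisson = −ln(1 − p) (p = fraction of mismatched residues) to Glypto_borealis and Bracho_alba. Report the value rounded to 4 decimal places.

0.1719

Mismatches occur at site 1 (M→R), site 11 (Q→R), site 26 (D→R), site 28 (W→P), site 32 (E→G), site 35 (I→Y).
p = 6/38 = 0.157895.
d = −ln(1 − 0.157895) = −ln(0.842105) = 0.1719.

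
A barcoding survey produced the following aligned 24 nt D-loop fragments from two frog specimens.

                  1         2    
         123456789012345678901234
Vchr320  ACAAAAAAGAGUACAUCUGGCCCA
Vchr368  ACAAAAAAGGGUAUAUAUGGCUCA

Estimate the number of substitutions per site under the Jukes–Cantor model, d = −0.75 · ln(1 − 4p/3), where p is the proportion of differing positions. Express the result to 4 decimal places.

Mismatches occur at site 10 (A/G), site 14 (C/U), site 17 (C/A), site 22 (C/U).
p = 4/24 = 0.166667.
d = −0.75 · ln(1 − (4/3)·0.166667) = −0.75 · ln(0.777777) = −0.75 · (-0.251315) = 0.1885.

0.1885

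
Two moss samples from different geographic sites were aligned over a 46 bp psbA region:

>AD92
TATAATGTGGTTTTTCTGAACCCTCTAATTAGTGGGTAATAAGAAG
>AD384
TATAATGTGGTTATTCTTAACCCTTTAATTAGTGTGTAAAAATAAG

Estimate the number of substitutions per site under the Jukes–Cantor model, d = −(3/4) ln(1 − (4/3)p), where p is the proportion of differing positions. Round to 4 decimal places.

0.1433

Mismatches occur at site 13 (T→A), site 18 (G→T), site 25 (C→T), site 35 (G→T), site 40 (T→A), site 43 (G→T).
p = 6/46 = 0.130435.
d = −0.75 · ln(1 − (4/3)·0.130435) = −0.75 · ln(0.826087) = −0.75 · (-0.191055) = 0.1433.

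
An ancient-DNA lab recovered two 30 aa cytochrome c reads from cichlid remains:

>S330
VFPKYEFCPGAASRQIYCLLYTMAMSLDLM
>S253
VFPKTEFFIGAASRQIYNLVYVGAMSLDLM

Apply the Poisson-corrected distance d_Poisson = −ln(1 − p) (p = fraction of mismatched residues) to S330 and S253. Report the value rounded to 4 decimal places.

0.2657

Differing sites — 5:Y/T; 8:C/F; 9:P/I; 18:C/N; 20:L/V; 22:T/V; 23:M/G.
p = 7/30 = 0.233333.
d = −ln(1 − 0.233333) = −ln(0.766667) = 0.2657.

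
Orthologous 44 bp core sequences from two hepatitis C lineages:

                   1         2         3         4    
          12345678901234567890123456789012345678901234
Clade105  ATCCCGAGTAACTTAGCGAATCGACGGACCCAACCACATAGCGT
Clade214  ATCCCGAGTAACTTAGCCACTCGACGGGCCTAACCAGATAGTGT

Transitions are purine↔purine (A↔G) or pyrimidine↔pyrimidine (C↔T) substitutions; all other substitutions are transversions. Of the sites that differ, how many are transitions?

Mismatches occur at site 18 (G↔C, transversion), site 20 (A↔C, transversion), site 28 (A↔G, transition), site 31 (C↔T, transition), site 37 (C↔G, transversion), site 42 (C↔T, transition).
Of the 6 differences, 3 transitions and 3 transversions, so the answer is 3.

3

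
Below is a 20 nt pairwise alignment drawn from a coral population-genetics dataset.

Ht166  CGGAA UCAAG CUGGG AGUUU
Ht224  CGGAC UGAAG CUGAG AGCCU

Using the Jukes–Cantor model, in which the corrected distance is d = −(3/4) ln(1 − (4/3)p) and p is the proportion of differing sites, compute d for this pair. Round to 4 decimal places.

0.3041

Differing sites — 5:A/C; 7:C/G; 14:G/A; 18:U/C; 19:U/C.
p = 5/20 = 0.250000.
d = −0.75 · ln(1 − (4/3)·0.250000) = −0.75 · ln(0.666667) = −0.75 · (-0.405465) = 0.3041.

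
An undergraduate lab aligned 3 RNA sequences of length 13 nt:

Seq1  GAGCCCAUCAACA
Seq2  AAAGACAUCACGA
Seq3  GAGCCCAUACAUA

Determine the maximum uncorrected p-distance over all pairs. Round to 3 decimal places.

Pairwise Hamming distances:
  Seq1 vs Seq2: 6
  Seq1 vs Seq3: 3
  Seq2 vs Seq3: 8
The largest is 8 mismatches, between Seq2 and Seq3; p = 8/13 = 0.615.

0.615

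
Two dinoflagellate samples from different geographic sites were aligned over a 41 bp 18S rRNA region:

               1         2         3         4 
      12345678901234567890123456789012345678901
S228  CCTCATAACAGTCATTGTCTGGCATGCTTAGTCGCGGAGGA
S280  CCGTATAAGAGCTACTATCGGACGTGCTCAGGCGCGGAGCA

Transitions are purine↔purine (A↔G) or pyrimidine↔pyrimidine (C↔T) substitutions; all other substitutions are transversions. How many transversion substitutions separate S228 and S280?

The sequences differ at positions 3 (T/G, transversion), 4 (C/T, transition), 9 (C/G, transversion), 12 (T/C, transition), 13 (C/T, transition), 15 (T/C, transition), 17 (G/A, transition), 20 (T/G, transversion), 22 (G/A, transition), 24 (A/G, transition), 29 (T/C, transition), 32 (T/G, transversion), 40 (G/C, transversion).
Of the 13 differences, 8 transitions and 5 transversions, so the answer is 5.

5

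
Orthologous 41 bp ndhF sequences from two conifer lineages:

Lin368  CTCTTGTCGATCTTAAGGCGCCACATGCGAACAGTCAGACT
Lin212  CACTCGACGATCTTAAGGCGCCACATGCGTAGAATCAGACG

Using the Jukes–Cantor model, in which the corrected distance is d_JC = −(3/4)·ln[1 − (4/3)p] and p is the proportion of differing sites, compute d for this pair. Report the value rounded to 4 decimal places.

Differing sites — 2:T/A; 5:T/C; 7:T/A; 30:A/T; 32:C/G; 34:G/A; 41:T/G.
p = 7/41 = 0.170732.
d = −0.75 · ln(1 − (4/3)·0.170732) = −0.75 · ln(0.772357) = −0.75 · (-0.258308) = 0.1937.

0.1937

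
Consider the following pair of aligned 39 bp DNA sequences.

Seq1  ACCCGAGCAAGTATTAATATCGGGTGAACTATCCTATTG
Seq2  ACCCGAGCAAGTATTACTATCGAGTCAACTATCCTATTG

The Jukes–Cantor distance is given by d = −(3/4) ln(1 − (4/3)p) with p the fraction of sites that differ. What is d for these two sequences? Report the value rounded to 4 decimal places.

0.0812

The sequences differ at positions 17 (A/C), 23 (G/A), 26 (G/C).
p = 3/39 = 0.076923.
d = −0.75 · ln(1 − (4/3)·0.076923) = −0.75 · ln(0.897436) = −0.75 · (-0.108213) = 0.0812.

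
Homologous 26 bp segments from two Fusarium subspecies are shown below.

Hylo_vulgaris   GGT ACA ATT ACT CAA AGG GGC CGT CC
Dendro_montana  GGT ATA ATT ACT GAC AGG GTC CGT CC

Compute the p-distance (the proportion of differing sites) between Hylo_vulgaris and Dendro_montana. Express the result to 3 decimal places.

The sequences differ at positions 5 (C/T), 13 (C/G), 15 (A/C), 20 (G/T).
There are 4 differences over 26 sites, so p = 4/26 = 0.154.

0.154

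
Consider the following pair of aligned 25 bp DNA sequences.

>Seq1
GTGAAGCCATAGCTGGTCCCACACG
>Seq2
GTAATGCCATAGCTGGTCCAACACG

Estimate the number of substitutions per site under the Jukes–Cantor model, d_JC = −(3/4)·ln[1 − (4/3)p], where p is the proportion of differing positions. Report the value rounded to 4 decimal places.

Differing sites — 3:G/A; 5:A/T; 20:C/A.
p = 3/25 = 0.120000.
d = −0.75 · ln(1 − (4/3)·0.120000) = −0.75 · ln(0.840000) = −0.75 · (-0.174353) = 0.1308.

0.1308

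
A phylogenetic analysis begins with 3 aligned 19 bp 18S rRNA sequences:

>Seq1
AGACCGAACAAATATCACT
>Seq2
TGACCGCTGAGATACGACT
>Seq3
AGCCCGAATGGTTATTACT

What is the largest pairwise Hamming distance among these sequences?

9

Pairwise Hamming distances:
  Seq1 vs Seq2: 7
  Seq1 vs Seq3: 6
  Seq2 vs Seq3: 9
The largest is 9, between Seq2 and Seq3.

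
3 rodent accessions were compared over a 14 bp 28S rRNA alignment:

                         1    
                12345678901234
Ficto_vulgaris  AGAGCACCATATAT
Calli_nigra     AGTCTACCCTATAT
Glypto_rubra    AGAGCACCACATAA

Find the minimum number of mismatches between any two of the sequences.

2

Pairwise Hamming distances:
  Ficto_vulgaris vs Calli_nigra: 4
  Ficto_vulgaris vs Glypto_rubra: 2
  Calli_nigra vs Glypto_rubra: 6
The smallest is 2, between Ficto_vulgaris and Glypto_rubra.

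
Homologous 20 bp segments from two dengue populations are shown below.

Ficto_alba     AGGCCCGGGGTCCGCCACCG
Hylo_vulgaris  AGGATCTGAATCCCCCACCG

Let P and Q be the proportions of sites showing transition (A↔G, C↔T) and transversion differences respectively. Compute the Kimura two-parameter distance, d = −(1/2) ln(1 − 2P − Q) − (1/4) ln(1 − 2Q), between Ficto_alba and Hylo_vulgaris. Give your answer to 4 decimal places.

0.3881

Differing sites — 4:C/A (Tv); 5:C/T (Ti); 7:G/T (Tv); 9:G/A (Ti); 10:G/A (Ti); 14:G/C (Tv).
Of the 6 differences, 3 transitions and 3 transversions over 20 sites: P = 3/20 = 0.150000, Q = 3/20 = 0.150000.
d = −0.5·ln(0.550000) − 0.25·ln(0.700000) = −0.5·(-0.597837) − 0.25·(-0.356675) = 0.3881.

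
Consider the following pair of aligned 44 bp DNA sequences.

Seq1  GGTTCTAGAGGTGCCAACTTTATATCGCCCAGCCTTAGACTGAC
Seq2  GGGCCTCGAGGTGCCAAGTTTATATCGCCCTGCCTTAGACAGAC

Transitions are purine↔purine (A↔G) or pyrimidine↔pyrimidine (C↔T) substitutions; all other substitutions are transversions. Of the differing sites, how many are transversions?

Mismatches occur at site 3 (T→G, transversion), site 4 (T→C, transition), site 7 (A→C, transversion), site 18 (C→G, transversion), site 31 (A→T, transversion), site 41 (T→A, transversion).
Of the 6 differences, 1 transition and 5 transversions, so the answer is 5.

5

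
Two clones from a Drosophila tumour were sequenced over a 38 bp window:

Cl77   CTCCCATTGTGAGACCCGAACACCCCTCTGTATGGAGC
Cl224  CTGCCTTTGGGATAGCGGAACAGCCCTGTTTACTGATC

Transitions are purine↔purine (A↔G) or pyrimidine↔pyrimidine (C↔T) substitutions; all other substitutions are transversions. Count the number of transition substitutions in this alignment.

1

Mismatches occur at site 3 (C/G, transversion), site 6 (A/T, transversion), site 10 (T/G, transversion), site 13 (G/T, transversion), site 15 (C/G, transversion), site 17 (C/G, transversion), site 23 (C/G, transversion), site 28 (C/G, transversion), site 30 (G/T, transversion), site 33 (T/C, transition), site 34 (G/T, transversion), site 37 (G/T, transversion).
Of the 12 differences, 1 transition and 11 transversions, so the answer is 1.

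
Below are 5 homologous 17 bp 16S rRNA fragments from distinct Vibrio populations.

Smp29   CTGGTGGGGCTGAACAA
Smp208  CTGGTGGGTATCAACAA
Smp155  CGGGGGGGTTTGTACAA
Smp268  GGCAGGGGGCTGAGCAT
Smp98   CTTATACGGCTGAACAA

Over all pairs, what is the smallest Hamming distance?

Pairwise Hamming distances:
  Smp29 vs Smp208: 3
  Smp29 vs Smp155: 5
  Smp29 vs Smp268: 7
  Smp29 vs Smp98: 4
  Smp208 vs Smp155: 5
  Smp208 vs Smp268: 10
  Smp208 vs Smp98: 7
  Smp155 vs Smp268: 8
  Smp155 vs Smp98: 9
  Smp268 vs Smp98: 8
The smallest is 3, between Smp29 and Smp208.

3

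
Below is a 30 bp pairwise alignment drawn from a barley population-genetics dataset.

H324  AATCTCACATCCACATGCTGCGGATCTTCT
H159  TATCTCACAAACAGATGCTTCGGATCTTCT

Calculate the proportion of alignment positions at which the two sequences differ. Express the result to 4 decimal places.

Differing sites — 1:A/T; 10:T/A; 11:C/A; 14:C/G; 20:G/T.
There are 5 differences over 30 sites, so p = 5/30 = 0.1667.

0.1667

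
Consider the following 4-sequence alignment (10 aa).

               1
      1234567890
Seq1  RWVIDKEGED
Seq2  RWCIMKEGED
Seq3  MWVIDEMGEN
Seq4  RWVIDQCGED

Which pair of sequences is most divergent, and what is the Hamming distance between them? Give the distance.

Pairwise Hamming distances:
  Seq1 vs Seq2: 2
  Seq1 vs Seq3: 4
  Seq1 vs Seq4: 2
  Seq2 vs Seq3: 6
  Seq2 vs Seq4: 4
  Seq3 vs Seq4: 4
The largest is 6, between Seq2 and Seq3.

6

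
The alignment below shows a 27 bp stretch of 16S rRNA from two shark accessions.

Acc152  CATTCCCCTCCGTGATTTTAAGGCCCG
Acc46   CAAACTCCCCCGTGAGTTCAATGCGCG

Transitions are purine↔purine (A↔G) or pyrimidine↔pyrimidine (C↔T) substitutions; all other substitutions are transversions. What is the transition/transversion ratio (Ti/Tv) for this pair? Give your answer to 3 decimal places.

0.600

Differing sites — 3:T/A (Tv); 4:T/A (Tv); 6:C/T (Ti); 9:T/C (Ti); 16:T/G (Tv); 19:T/C (Ti); 22:G/T (Tv); 25:C/G (Tv).
Of the 8 differences, 3 transitions and 5 transversions, so Ti/Tv = 3/5 = 0.600.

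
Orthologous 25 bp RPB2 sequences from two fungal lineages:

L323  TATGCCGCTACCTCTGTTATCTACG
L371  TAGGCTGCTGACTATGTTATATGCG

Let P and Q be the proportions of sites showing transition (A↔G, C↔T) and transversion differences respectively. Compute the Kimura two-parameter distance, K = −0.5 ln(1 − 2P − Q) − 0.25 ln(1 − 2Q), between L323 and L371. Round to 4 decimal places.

The sequences differ at positions 3 (T/G, transversion), 6 (C/T, transition), 10 (A/G, transition), 11 (C/A, transversion), 14 (C/A, transversion), 21 (C/A, transversion), 23 (A/G, transition).
Of the 7 differences, 3 transitions and 4 transversions over 25 sites: P = 3/25 = 0.120000, Q = 4/25 = 0.160000.
d = −0.5·ln(0.600000) − 0.25·ln(0.680000) = −0.5·(-0.510826) − 0.25·(-0.385662) = 0.3518.

0.3518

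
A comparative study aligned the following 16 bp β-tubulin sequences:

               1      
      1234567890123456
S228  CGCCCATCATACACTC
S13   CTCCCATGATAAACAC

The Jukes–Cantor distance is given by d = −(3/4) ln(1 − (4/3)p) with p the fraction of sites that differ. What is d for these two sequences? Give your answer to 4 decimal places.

Mismatches occur at site 2 (G/T), site 8 (C/G), site 12 (C/A), site 15 (T/A).
p = 4/16 = 0.250000.
d = −0.75 · ln(1 − (4/3)·0.250000) = −0.75 · ln(0.666667) = −0.75 · (-0.405465) = 0.3041.

0.3041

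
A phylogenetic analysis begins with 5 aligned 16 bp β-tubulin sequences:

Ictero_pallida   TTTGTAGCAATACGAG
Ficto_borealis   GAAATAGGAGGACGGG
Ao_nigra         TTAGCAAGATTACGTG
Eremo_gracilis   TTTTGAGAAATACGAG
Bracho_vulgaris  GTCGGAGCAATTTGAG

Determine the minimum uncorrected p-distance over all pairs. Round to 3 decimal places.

Pairwise Hamming distances:
  Ictero_pallida vs Ficto_borealis: 8
  Ictero_pallida vs Ao_nigra: 6
  Ictero_pallida vs Eremo_gracilis: 3
  Ictero_pallida vs Bracho_vulgaris: 5
  Ficto_borealis vs Ao_nigra: 8
  Ficto_borealis vs Eremo_gracilis: 9
  Ficto_borealis vs Bracho_vulgaris: 10
  Ao_nigra vs Eremo_gracilis: 7
  Ao_nigra vs Bracho_vulgaris: 9
  Eremo_gracilis vs Bracho_vulgaris: 6
The smallest is 3 mismatches, between Ictero_pallida and Eremo_gracilis; p = 3/16 = 0.188.

0.188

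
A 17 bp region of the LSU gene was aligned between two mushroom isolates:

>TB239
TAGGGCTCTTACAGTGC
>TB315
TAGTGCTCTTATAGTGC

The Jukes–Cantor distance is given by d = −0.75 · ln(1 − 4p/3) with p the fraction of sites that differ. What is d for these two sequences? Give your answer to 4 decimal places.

Mismatches occur at site 4 (G↔T), site 12 (C↔T).
p = 2/17 = 0.117647.
d = −0.75 · ln(1 − (4/3)·0.117647) = −0.75 · ln(0.843137) = −0.75 · (-0.170626) = 0.1280.

0.1280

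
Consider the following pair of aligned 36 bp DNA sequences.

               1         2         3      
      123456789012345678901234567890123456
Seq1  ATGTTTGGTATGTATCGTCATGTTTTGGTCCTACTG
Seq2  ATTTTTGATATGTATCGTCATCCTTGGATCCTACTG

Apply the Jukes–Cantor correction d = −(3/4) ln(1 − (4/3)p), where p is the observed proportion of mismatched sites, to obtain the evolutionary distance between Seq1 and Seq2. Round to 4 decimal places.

0.1885

Mismatches occur at site 3 (G/T), site 8 (G/A), site 22 (G/C), site 23 (T/C), site 26 (T/G), site 28 (G/A).
p = 6/36 = 0.166667.
d = −0.75 · ln(1 − (4/3)·0.166667) = −0.75 · ln(0.777777) = −0.75 · (-0.251315) = 0.1885.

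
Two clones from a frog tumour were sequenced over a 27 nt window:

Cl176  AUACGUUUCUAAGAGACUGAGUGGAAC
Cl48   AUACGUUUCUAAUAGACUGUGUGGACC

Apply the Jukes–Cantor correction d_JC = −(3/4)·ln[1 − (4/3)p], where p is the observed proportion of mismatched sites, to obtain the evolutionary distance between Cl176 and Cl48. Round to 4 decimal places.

Differing sites — 13:G/U; 20:A/U; 26:A/C.
p = 3/27 = 0.111111.
d = −0.75 · ln(1 − (4/3)·0.111111) = −0.75 · ln(0.851852) = −0.75 · (-0.160342) = 0.1203.

0.1203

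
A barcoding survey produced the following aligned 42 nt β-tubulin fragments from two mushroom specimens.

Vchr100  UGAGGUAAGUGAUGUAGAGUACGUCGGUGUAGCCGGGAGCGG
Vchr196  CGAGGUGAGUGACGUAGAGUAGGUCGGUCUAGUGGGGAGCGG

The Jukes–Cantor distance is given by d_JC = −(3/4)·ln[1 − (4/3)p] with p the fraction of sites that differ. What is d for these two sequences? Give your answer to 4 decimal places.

Differing sites — 1:U/C; 7:A/G; 13:U/C; 22:C/G; 29:G/C; 33:C/U; 34:C/G.
p = 7/42 = 0.166667.
d = −0.75 · ln(1 − (4/3)·0.166667) = −0.75 · ln(0.777777) = −0.75 · (-0.251315) = 0.1885.

0.1885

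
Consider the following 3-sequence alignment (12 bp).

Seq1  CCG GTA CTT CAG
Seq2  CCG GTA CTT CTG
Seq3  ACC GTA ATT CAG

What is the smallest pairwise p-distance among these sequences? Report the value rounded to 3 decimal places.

Pairwise Hamming distances:
  Seq1 vs Seq2: 1
  Seq1 vs Seq3: 3
  Seq2 vs Seq3: 4
The smallest is 1 mismatch, between Seq1 and Seq2; p = 1/12 = 0.083.

0.083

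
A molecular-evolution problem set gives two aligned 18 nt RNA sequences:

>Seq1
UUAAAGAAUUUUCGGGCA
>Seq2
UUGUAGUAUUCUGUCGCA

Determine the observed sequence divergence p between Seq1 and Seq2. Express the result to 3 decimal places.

Mismatches occur at site 3 (A→G), site 4 (A→U), site 7 (A→U), site 11 (U→C), site 13 (C→G), site 14 (G→U), site 15 (G→C).
There are 7 differences over 18 sites, so p = 7/18 = 0.389.

0.389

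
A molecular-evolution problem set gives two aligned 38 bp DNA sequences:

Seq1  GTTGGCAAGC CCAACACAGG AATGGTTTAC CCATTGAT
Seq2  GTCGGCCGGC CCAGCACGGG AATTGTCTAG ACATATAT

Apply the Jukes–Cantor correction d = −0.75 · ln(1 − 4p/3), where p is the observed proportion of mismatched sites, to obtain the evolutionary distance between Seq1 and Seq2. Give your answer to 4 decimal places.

Mismatches occur at site 3 (T↔C), site 7 (A↔C), site 8 (A↔G), site 14 (A↔G), site 18 (A↔G), site 24 (G↔T), site 27 (T↔C), site 30 (C↔G), site 31 (C↔A), site 35 (T↔A), site 36 (G↔T).
p = 11/38 = 0.289474.
d = −0.75 · ln(1 − (4/3)·0.289474) = −0.75 · ln(0.614035) = −0.75 · (-0.487703) = 0.3658.

0.3658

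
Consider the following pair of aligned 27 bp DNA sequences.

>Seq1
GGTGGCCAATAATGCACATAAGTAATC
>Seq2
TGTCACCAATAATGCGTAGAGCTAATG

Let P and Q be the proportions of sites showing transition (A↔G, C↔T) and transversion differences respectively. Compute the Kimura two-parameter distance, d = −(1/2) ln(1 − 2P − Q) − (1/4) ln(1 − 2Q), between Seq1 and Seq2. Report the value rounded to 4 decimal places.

Mismatches occur at site 1 (G→T, transversion), site 4 (G→C, transversion), site 5 (G→A, transition), site 16 (A→G, transition), site 17 (C→T, transition), site 19 (T→G, transversion), site 21 (A→G, transition), site 22 (G→C, transversion), site 27 (C→G, transversion).
Of the 9 differences, 4 transitions and 5 transversions over 27 sites: P = 4/27 = 0.148148, Q = 5/27 = 0.185185.
d = −0.5·ln(0.518519) − 0.25·ln(0.629630) = −0.5·(-0.656779) − 0.25·(-0.462623) = 0.4440.

0.4440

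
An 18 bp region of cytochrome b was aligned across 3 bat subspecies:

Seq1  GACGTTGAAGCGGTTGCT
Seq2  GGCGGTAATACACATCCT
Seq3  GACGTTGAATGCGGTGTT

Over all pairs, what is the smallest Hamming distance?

Pairwise Hamming distances:
  Seq1 vs Seq2: 9
  Seq1 vs Seq3: 5
  Seq2 vs Seq3: 11
The smallest is 5, between Seq1 and Seq3.

5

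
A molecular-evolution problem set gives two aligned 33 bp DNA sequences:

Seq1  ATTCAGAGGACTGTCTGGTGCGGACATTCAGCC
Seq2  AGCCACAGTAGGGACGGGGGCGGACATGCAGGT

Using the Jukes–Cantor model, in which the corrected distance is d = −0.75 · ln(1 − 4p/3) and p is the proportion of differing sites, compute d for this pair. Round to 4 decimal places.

Mismatches occur at site 2 (T→G), site 3 (T→C), site 6 (G→C), site 9 (G→T), site 11 (C→G), site 12 (T→G), site 14 (T→A), site 16 (T→G), site 19 (T→G), site 28 (T→G), site 32 (C→G), site 33 (C→T).
p = 12/33 = 0.363636.
d = −0.75 · ln(1 − (4/3)·0.363636) = −0.75 · ln(0.515152) = −0.75 · (-0.663293) = 0.4975.

0.4975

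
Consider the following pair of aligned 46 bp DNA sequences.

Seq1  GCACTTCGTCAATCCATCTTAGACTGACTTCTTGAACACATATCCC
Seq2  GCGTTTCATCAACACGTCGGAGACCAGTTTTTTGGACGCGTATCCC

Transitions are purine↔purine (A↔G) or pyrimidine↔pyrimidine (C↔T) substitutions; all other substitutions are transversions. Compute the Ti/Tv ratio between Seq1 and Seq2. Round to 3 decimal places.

4.333

The sequences differ at positions 3 (A/G, transition), 4 (C/T, transition), 8 (G/A, transition), 13 (T/C, transition), 14 (C/A, transversion), 16 (A/G, transition), 19 (T/G, transversion), 20 (T/G, transversion), 25 (T/C, transition), 26 (G/A, transition), 27 (A/G, transition), 28 (C/T, transition), 31 (C/T, transition), 35 (A/G, transition), 38 (A/G, transition), 40 (A/G, transition).
Of the 16 differences, 13 transitions and 3 transversions, so Ti/Tv = 13/3 = 4.333.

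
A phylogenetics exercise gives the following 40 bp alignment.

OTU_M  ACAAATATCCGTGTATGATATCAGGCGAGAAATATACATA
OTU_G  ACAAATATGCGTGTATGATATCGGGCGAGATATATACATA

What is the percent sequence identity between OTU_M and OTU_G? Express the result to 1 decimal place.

The sequences differ at positions 9 (C/G), 23 (A/G), 31 (A/T).
37 of the 40 sites match, so the percent identity is 37/40 × 100 = 92.5%.

92.5%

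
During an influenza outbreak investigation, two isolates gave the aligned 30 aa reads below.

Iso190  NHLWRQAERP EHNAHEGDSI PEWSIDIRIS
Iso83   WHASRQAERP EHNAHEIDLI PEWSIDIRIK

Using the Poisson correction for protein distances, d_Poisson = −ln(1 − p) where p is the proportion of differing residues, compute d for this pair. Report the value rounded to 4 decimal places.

0.2231

Mismatches occur at site 1 (N/W), site 3 (L/A), site 4 (W/S), site 17 (G/I), site 19 (S/L), site 30 (S/K).
p = 6/30 = 0.200000.
d = −ln(1 − 0.200000) = −ln(0.800000) = 0.2231.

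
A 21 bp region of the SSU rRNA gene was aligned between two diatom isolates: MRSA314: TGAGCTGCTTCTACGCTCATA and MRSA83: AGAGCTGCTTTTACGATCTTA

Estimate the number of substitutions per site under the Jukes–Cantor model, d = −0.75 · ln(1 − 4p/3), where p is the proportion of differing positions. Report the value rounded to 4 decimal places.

Differing sites — 1:T/A; 11:C/T; 16:C/A; 19:A/T.
p = 4/21 = 0.190476.
d = −0.75 · ln(1 − (4/3)·0.190476) = −0.75 · ln(0.746032) = −0.75 · (-0.292987) = 0.2197.

0.2197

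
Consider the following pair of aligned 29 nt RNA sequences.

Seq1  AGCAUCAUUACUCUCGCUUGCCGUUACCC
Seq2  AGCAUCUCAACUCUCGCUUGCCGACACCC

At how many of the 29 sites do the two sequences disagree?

5

The sequences differ at positions 7 (A/U), 8 (U/C), 9 (U/A), 24 (U/A), 25 (U/C).
That gives 5 mismatches out of 29 aligned sites, so the Hamming distance is 5.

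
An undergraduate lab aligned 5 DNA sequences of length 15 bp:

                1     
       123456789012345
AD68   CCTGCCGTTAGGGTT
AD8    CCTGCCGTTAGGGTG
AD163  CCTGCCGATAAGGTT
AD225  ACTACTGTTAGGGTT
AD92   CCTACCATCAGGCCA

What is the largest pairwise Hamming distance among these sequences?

8

Pairwise Hamming distances:
  AD68 vs AD8: 1
  AD68 vs AD163: 2
  AD68 vs AD225: 3
  AD68 vs AD92: 6
  AD8 vs AD163: 3
  AD8 vs AD225: 4
  AD8 vs AD92: 6
  AD163 vs AD225: 5
  AD163 vs AD92: 8
  AD225 vs AD92: 7
The largest is 8, between AD163 and AD92.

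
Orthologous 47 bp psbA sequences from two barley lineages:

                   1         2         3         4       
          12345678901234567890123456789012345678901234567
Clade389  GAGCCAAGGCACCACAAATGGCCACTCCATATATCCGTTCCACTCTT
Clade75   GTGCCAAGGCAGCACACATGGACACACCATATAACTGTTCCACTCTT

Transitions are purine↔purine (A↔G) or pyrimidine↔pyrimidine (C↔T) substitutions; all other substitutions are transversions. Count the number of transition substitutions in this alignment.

Mismatches occur at site 2 (A→T, transversion), site 12 (C→G, transversion), site 17 (A→C, transversion), site 22 (C→A, transversion), site 26 (T→A, transversion), site 34 (T→A, transversion), site 36 (C→T, transition).
Of the 7 differences, 1 transition and 6 transversions, so the answer is 1.

1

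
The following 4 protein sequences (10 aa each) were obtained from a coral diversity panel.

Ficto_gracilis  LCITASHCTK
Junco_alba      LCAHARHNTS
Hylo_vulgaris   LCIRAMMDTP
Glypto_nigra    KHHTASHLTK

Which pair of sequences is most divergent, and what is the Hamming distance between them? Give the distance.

8

Pairwise Hamming distances:
  Ficto_gracilis vs Junco_alba: 5
  Ficto_gracilis vs Hylo_vulgaris: 5
  Ficto_gracilis vs Glypto_nigra: 4
  Junco_alba vs Hylo_vulgaris: 6
  Junco_alba vs Glypto_nigra: 7
  Hylo_vulgaris vs Glypto_nigra: 8
The largest is 8, between Hylo_vulgaris and Glypto_nigra.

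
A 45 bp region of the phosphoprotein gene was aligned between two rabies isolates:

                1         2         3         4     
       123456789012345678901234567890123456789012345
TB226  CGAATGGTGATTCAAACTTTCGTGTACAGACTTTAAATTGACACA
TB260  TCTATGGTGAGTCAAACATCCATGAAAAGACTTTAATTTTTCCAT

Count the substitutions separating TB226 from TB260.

The sequences differ at positions 1 (C/T), 2 (G/C), 3 (A/T), 11 (T/G), 18 (T/A), 20 (T/C), 22 (G/A), 25 (T/A), 27 (C/A), 37 (A/T), 40 (G/T), 41 (A/T), 43 (A/C), 44 (C/A), 45 (A/T).
That gives 15 mismatches out of 45 aligned sites, so the Hamming distance is 15.

15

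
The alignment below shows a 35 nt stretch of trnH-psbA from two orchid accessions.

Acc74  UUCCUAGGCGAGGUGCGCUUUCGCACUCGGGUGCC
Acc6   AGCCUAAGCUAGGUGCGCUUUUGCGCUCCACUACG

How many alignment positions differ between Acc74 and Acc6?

11

Differing sites — 1:U/A; 2:U/G; 7:G/A; 10:G/U; 22:C/U; 25:A/G; 29:G/C; 30:G/A; 31:G/C; 33:G/A; 35:C/G.
That gives 11 mismatches out of 35 aligned sites, so the Hamming distance is 11.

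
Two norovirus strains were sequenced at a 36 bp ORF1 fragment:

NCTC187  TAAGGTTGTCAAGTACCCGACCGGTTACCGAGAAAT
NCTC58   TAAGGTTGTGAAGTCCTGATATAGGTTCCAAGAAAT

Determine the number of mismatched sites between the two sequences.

12

Differing sites — 10:C/G; 15:A/C; 17:C/T; 18:C/G; 19:G/A; 20:A/T; 21:C/A; 22:C/T; 23:G/A; 25:T/G; 27:A/T; 30:G/A.
That gives 12 mismatches out of 36 aligned sites, so the Hamming distance is 12.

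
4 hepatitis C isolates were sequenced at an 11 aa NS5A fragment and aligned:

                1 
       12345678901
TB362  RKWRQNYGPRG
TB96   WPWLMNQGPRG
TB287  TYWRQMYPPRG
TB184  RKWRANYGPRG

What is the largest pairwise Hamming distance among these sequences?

Pairwise Hamming distances:
  TB362 vs TB96: 5
  TB362 vs TB287: 4
  TB362 vs TB184: 1
  TB96 vs TB287: 7
  TB96 vs TB184: 5
  TB287 vs TB184: 5
The largest is 7, between TB96 and TB287.

7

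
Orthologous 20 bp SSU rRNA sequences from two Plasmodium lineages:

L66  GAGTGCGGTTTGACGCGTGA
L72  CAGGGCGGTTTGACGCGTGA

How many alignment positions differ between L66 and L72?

2

The sequences differ at positions 1 (G/C), 4 (T/G).
That gives 2 mismatches out of 20 aligned sites, so the Hamming distance is 2.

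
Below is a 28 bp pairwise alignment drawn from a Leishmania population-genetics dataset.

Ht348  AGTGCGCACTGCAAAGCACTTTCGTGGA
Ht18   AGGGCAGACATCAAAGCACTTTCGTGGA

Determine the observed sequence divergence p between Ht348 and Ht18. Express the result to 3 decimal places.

The sequences differ at positions 3 (T/G), 6 (G/A), 7 (C/G), 10 (T/A), 11 (G/T).
There are 5 differences over 28 sites, so p = 5/28 = 0.179.

0.179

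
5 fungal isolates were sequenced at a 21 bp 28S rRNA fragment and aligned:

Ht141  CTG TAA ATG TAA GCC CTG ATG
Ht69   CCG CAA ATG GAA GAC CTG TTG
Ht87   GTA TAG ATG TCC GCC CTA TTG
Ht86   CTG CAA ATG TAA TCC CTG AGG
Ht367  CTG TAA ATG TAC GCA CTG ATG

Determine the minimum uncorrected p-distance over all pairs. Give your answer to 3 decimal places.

Pairwise Hamming distances:
  Ht141 vs Ht69: 5
  Ht141 vs Ht87: 7
  Ht141 vs Ht86: 3
  Ht141 vs Ht367: 2
  Ht69 vs Ht87: 10
  Ht69 vs Ht86: 6
  Ht69 vs Ht367: 7
  Ht87 vs Ht86: 10
  Ht87 vs Ht367: 7
  Ht86 vs Ht367: 5
The smallest is 2 mismatches, between Ht141 and Ht367; p = 2/21 = 0.095.

0.095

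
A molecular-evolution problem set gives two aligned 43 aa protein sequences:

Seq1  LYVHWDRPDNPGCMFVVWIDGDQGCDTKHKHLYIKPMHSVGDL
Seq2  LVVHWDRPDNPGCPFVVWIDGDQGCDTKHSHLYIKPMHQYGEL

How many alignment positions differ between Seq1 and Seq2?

6

The sequences differ at positions 2 (Y/V), 14 (M/P), 30 (K/S), 39 (S/Q), 40 (V/Y), 42 (D/E).
That gives 6 mismatches out of 43 aligned sites, so the Hamming distance is 6.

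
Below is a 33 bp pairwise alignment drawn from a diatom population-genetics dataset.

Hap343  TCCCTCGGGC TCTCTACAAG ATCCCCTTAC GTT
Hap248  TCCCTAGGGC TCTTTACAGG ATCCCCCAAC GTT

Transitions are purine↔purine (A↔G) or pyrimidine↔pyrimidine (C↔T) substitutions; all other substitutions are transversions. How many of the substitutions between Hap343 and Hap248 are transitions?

3

The sequences differ at positions 6 (C/A, transversion), 14 (C/T, transition), 19 (A/G, transition), 27 (T/C, transition), 28 (T/A, transversion).
Of the 5 differences, 3 transitions and 2 transversions, so the answer is 3.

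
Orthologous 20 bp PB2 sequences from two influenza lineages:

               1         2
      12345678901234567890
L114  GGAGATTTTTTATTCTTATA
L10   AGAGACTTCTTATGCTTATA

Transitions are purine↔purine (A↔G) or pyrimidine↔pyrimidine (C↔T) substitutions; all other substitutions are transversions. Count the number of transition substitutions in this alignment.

3

Mismatches occur at site 1 (G→A, transition), site 6 (T→C, transition), site 9 (T→C, transition), site 14 (T→G, transversion).
Of the 4 differences, 3 transitions and 1 transversion, so the answer is 3.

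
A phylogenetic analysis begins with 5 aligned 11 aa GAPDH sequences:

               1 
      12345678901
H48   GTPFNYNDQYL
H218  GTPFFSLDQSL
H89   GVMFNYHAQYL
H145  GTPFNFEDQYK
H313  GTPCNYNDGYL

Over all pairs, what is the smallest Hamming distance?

2

Pairwise Hamming distances:
  H48 vs H218: 4
  H48 vs H89: 4
  H48 vs H145: 3
  H48 vs H313: 2
  H218 vs H89: 7
  H218 vs H145: 5
  H218 vs H313: 6
  H89 vs H145: 6
  H89 vs H313: 6
  H145 vs H313: 5
The smallest is 2, between H48 and H313.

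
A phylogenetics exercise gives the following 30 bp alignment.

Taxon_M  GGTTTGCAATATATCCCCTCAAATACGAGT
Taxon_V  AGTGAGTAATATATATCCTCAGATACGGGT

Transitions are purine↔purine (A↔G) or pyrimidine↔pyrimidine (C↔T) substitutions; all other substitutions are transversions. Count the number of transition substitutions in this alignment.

5

The sequences differ at positions 1 (G/A, transition), 4 (T/G, transversion), 5 (T/A, transversion), 7 (C/T, transition), 15 (C/A, transversion), 16 (C/T, transition), 22 (A/G, transition), 28 (A/G, transition).
Of the 8 differences, 5 transitions and 3 transversions, so the answer is 5.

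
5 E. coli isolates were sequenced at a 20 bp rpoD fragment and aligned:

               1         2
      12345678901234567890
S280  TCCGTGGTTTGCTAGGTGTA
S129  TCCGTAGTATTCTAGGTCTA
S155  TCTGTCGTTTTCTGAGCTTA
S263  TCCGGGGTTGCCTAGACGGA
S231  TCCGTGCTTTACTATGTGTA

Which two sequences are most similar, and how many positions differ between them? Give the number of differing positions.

3

Pairwise Hamming distances:
  S280 vs S129: 4
  S280 vs S155: 7
  S280 vs S263: 6
  S280 vs S231: 3
  S129 vs S155: 7
  S129 vs S263: 9
  S129 vs S231: 6
  S155 vs S263: 10
  S155 vs S231: 8
  S263 vs S231: 8
The smallest is 3, between S280 and S231.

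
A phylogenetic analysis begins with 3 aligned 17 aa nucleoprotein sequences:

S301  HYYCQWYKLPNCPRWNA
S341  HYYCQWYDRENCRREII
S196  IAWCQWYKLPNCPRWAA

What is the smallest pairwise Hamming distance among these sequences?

4

Pairwise Hamming distances:
  S301 vs S341: 7
  S301 vs S196: 4
  S341 vs S196: 10
The smallest is 4, between S301 and S196.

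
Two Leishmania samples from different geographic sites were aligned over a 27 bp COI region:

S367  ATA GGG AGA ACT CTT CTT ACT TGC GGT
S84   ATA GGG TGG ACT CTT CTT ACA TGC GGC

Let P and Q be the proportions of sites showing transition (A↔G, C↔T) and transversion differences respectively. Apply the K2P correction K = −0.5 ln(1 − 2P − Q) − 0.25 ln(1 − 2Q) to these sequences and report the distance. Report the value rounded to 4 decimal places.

The sequences differ at positions 7 (A/T, transversion), 9 (A/G, transition), 21 (T/A, transversion), 27 (T/C, transition).
Of the 4 differences, 2 transitions and 2 transversions over 27 sites: P = 2/27 = 0.074074, Q = 2/27 = 0.074074.
d = −0.5·ln(0.777778) − 0.25·ln(0.851852) = −0.5·(-0.251314) − 0.25·(-0.160342) = 0.1657.

0.1657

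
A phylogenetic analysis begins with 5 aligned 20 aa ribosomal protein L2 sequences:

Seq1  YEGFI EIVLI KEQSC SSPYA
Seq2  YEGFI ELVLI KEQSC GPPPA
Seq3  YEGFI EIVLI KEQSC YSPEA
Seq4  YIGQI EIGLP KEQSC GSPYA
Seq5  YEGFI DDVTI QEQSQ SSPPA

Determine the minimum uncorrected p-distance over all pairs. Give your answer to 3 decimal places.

Pairwise Hamming distances:
  Seq1 vs Seq2: 4
  Seq1 vs Seq3: 2
  Seq1 vs Seq4: 5
  Seq1 vs Seq5: 6
  Seq2 vs Seq3: 4
  Seq2 vs Seq4: 7
  Seq2 vs Seq5: 7
  Seq3 vs Seq4: 6
  Seq3 vs Seq5: 7
  Seq4 vs Seq5: 11
The smallest is 2 mismatches, between Seq1 and Seq3; p = 2/20 = 0.100.

0.100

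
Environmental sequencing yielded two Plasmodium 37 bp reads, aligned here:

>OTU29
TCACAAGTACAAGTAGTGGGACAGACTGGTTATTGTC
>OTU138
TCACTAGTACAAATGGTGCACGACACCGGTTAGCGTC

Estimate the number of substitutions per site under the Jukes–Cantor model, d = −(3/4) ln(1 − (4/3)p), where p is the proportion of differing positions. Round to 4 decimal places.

0.3786

The sequences differ at positions 5 (A/T), 13 (G/A), 15 (A/G), 19 (G/C), 20 (G/A), 21 (A/C), 22 (C/G), 24 (G/C), 27 (T/C), 33 (T/G), 34 (T/C).
p = 11/37 = 0.297297.
d = −0.75 · ln(1 − (4/3)·0.297297) = −0.75 · ln(0.603604) = −0.75 · (-0.504837) = 0.3786.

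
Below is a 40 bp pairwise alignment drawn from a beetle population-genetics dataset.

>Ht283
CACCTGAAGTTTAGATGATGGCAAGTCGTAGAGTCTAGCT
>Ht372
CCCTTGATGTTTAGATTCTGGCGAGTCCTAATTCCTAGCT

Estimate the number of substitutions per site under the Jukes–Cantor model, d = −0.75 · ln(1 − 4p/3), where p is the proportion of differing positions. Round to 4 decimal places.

0.3426

Mismatches occur at site 2 (A↔C), site 4 (C↔T), site 8 (A↔T), site 17 (G↔T), site 18 (A↔C), site 23 (A↔G), site 28 (G↔C), site 31 (G↔A), site 32 (A↔T), site 33 (G↔T), site 34 (T↔C).
p = 11/40 = 0.275000.
d = −0.75 · ln(1 − (4/3)·0.275000) = −0.75 · ln(0.633333) = −0.75 · (-0.456759) = 0.3426.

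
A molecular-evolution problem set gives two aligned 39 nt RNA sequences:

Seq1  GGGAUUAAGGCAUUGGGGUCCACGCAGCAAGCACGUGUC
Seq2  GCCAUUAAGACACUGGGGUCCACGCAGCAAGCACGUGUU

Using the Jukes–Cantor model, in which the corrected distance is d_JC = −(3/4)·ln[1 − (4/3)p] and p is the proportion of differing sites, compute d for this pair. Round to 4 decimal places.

The sequences differ at positions 2 (G/C), 3 (G/C), 10 (G/A), 13 (U/C), 39 (C/U).
p = 5/39 = 0.128205.
d = −0.75 · ln(1 − (4/3)·0.128205) = −0.75 · ln(0.829060) = −0.75 · (-0.187463) = 0.1406.

0.1406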